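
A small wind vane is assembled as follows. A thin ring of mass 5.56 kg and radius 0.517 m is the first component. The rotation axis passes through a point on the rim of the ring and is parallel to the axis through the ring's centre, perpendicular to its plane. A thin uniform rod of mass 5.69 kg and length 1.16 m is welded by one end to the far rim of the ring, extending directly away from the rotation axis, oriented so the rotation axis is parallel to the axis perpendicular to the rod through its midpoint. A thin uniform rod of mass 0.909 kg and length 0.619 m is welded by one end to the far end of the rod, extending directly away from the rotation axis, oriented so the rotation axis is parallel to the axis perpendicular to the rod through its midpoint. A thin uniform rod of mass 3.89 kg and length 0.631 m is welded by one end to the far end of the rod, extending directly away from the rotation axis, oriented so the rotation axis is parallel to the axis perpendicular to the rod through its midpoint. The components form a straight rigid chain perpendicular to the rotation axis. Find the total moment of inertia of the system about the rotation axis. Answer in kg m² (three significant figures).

Thin ring: I_cm = MR² = (5.56)(0.517)² = 1.4861 kg m²; centre at d = 0.517 m, so I = I_cm + Md² gives I = 1.4861 + (5.56)(0.517)² = 2.9723 kg m².
Thin rod: I_cm = (1/12)ML² = (1/12)(5.69)(1.16)² = 0.63804 kg m²; centre at d = 0.517 + 0.517 + 0.58 = 1.614 m, so I = I_cm + Md² gives I = 0.63804 + (5.69)(1.614)² = 15.46 kg m².
Thin rod: I_cm = (1/12)ML² = (1/12)(0.909)(0.619)² = 0.029024 kg m²; centre at d = 0.517 + 0.517 + 0.58 + 0.58 + 0.3095 = 2.5035 m, so I = I_cm + Md² gives I = 0.029024 + (0.909)(2.5035)² = 5.7262 kg m².
Thin rod: I_cm = (1/12)ML² = (1/12)(3.89)(0.631)² = 0.12907 kg m²; centre at d = 0.517 + 0.517 + 0.58 + 0.58 + 0.3095 + 0.3095 + 0.3155 = 3.1285 m, so I = I_cm + Md² gives I = 0.12907 + (3.89)(3.1285)² = 38.202 kg m².
Total I = 2.9723 + 15.46 + 5.7262 + 38.202 = 62.361 kg m².

62.4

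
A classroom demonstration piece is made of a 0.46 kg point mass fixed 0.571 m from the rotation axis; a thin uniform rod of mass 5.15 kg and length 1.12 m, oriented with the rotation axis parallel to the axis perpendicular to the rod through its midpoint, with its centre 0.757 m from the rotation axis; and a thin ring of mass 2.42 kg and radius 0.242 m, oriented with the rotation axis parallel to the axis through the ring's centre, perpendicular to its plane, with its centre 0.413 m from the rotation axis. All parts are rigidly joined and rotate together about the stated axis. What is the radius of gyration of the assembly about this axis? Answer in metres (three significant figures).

0.723

Point mass: I_cm = 0; centre at d = 0.571 m, so the parallel axis theorem gives I = 0 + (0.46)(0.571)² = 0.14998 kg m².
Thin rod: I_cm = (1/12)ML² = (1/12)(5.15)(1.12)² = 0.53835 kg m²; centre at d = 0.757 m, so the parallel axis theorem gives I = 0.53835 + (5.15)(0.757)² = 3.4895 kg m².
Thin ring: I_cm = MR² = (2.42)(0.242)² = 0.14172 kg m²; centre at d = 0.413 m, so the parallel axis theorem gives I = 0.14172 + (2.42)(0.413)² = 0.5545 kg m².
Total I = 4.194 kg m²; total mass M = 8.03 kg.
k = √(I/M) = √(4.194/8.03) = 0.7227 m.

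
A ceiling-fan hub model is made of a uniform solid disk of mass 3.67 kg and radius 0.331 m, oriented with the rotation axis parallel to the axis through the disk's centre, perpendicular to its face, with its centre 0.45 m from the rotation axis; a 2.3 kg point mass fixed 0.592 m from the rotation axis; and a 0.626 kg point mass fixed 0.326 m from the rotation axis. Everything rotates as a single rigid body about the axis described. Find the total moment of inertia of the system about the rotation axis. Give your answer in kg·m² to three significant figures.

Solid disk: I_cm = (1/2)MR² = (1/2)(3.67)(0.331)² = 0.20104 kg·m²; centre at d = 0.45 m, so the parallel axis theorem gives I = 0.20104 + (3.67)(0.45)² = 0.94422 kg·m².
Point mass: I_cm = 0; centre at d = 0.592 m, so the parallel axis theorem gives I = 0 + (2.3)(0.592)² = 0.80607 kg·m².
Point mass: I_cm = 0; centre at d = 0.326 m, so the parallel axis theorem gives I = 0 + (0.626)(0.326)² = 0.066529 kg·m².
Total I = 0.94422 + 0.80607 + 0.066529 = 1.8168 kg·m².

1.82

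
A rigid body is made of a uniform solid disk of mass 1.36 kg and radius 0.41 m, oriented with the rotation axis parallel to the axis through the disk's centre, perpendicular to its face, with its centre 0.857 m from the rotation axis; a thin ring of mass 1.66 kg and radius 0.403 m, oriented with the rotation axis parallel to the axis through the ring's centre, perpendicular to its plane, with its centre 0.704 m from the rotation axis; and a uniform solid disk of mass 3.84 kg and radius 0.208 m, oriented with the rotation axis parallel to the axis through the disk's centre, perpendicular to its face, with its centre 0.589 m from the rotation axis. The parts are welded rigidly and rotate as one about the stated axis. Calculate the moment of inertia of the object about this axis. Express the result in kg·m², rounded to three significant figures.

3.62

Solid disk: I_cm = (1/2)MR² = (1/2)(1.36)(0.41)² = 0.11431 kg·m²; centre at d = 0.857 m, so the parallel axis theorem gives I = 0.11431 + (1.36)(0.857)² = 1.1132 kg·m².
Thin ring: I_cm = MR² = (1.66)(0.403)² = 0.2696 kg·m²; centre at d = 0.704 m, so the parallel axis theorem gives I = 0.2696 + (1.66)(0.704)² = 1.0923 kg·m².
Solid disk: I_cm = (1/2)MR² = (1/2)(3.84)(0.208)² = 0.083067 kg·m²; centre at d = 0.589 m, so the parallel axis theorem gives I = 0.083067 + (3.84)(0.589)² = 1.4152 kg·m².
Total I = 1.1132 + 1.0923 + 1.4152 = 3.6207 kg·m².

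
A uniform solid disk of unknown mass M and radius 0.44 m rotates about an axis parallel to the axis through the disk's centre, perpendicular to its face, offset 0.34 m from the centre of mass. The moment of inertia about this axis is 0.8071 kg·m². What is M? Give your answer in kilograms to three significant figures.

3.80

I = I_cm + Md² = (1/2)MR² + Md² = M·[0.5·(0.44)² + (0.34)²] = M·0.2124.
So M = 0.8071 / 0.2124 = 3.7999 kg.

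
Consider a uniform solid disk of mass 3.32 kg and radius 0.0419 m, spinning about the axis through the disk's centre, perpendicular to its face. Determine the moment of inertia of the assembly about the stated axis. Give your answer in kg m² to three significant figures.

I_cm = (1/2)MR² = (1/2)(3.32)(0.0419)² = 0.0029143 kg m²; axis through the centre, so I = 0.0029143 kg m².

0.00291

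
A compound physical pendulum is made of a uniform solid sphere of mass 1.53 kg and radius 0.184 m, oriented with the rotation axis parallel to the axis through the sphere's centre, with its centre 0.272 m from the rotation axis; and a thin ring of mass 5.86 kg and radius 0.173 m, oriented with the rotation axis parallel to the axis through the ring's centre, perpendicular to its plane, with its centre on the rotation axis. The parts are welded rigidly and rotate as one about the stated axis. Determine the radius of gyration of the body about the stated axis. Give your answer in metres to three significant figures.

Solid sphere: I_cm = (2/5)MR² = (2/5)(1.53)(0.184)² = 0.02072 kg m²; centre at d = 0.272 m, so the parallel axis theorem gives I = 0.02072 + (1.53)(0.272)² = 0.13392 kg m².
Thin ring: I_cm = MR² = (5.86)(0.173)² = 0.17538 kg m²; axis through the centre, so I = 0.17538 kg m².
Total I = 0.3093 kg m²; total mass M = 7.39 kg.
k = √(I/M) = √(0.3093/7.39) = 0.20458 m.

0.205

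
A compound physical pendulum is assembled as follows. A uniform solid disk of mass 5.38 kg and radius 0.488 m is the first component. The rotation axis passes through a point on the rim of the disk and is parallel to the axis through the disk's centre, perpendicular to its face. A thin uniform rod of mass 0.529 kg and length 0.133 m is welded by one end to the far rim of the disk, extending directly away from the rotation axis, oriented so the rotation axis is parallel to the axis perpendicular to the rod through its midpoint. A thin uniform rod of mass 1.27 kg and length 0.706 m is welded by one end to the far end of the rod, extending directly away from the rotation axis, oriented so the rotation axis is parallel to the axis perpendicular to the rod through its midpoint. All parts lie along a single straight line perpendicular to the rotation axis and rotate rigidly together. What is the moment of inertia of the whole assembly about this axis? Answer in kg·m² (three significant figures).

5.26

Solid disk: I_cm = (1/2)MR² = (1/2)(5.38)(0.488)² = 0.64061 kg·m²; centre at d = 0.488 m, so the parallel axis theorem gives I = 0.64061 + (5.38)(0.488)² = 1.9218 kg·m².
Thin rod: I_cm = (1/12)ML² = (1/12)(0.529)(0.133)² = 0.00077979 kg·m²; centre at d = 0.488 + 0.488 + 0.0665 = 1.0425 m, so the parallel axis theorem gives I = 0.00077979 + (0.529)(1.0425)² = 0.5757 kg·m².
Thin rod: I_cm = (1/12)ML² = (1/12)(1.27)(0.706)² = 0.052751 kg·m²; centre at d = 0.488 + 0.488 + 0.0665 + 0.0665 + 0.353 = 1.462 m, so the parallel axis theorem gives I = 0.052751 + (1.27)(1.462)² = 2.7673 kg·m².
Total I = 1.9218 + 0.5757 + 2.7673 = 5.2648 kg·m².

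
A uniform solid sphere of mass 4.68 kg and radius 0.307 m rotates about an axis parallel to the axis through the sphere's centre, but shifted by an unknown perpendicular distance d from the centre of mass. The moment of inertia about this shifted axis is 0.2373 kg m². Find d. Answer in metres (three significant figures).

0.114

About the centre-of-mass axis, I_cm = (2/5)MR² = (2/5)(4.68)(0.307)² = 0.17643 kg m².
Parallel axis theorem: I = I_cm + Md², so Md² = 0.2373 − 0.17643 = 0.060866 kg m².
d = √(0.060866 / 4.68) = 0.11404 m.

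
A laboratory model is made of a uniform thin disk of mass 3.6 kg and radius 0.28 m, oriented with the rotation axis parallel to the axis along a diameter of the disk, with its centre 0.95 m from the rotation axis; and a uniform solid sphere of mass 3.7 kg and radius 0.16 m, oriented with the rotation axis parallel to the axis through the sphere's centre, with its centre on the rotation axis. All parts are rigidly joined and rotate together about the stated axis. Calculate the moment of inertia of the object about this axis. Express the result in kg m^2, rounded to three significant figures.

3.36

Thin disk: I_cm = (1/4)MR² = (1/4)(3.6)(0.28)² = 0.07056 kg m^2; centre at d = 0.95 m, so I = I_cm + Md² gives I = 0.07056 + (3.6)(0.95)² = 3.3196 kg m^2.
Solid sphere: I_cm = (2/5)MR² = (2/5)(3.7)(0.16)² = 0.037888 kg m^2; axis through the centre, so I = 0.037888 kg m^2.
Total I = 3.3196 + 0.037888 = 3.3574 kg m^2.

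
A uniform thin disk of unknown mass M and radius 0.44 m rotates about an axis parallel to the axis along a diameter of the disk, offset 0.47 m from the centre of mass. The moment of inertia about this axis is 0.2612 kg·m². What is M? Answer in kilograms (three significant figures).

I = I_cm + Md² = (1/4)MR² + Md² = M·[0.25·(0.44)² + (0.47)²] = M·0.2693.
So M = 0.2612 / 0.2693 = 0.96992 kg.

0.970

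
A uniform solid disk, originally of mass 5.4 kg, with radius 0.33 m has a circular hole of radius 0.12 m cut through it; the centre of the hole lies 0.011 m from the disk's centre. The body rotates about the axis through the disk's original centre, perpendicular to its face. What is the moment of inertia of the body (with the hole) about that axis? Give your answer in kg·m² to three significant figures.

Unpierced body about its centre: I₀ = (1/2)MR² = (1/2)(5.4)(0.33)² = 0.29403 kg·m².
The removed disk has mass m = M·(r/R)² = (5.4)(0.12/0.33)² = 0.71405 kg (same uniform areal density).
Its moment of inertia about the rotation axis (parallel-axis theorem): I_hole = (1/2)mr² + md² = (1/2)(0.71405)(0.12)² + (0.71405)(0.011)² = 0.0052276 kg·m².
Treating the hole as negative mass, I = I₀ − I_hole = 0.29403 − 0.0052276 = 0.2888 kg·m².

0.289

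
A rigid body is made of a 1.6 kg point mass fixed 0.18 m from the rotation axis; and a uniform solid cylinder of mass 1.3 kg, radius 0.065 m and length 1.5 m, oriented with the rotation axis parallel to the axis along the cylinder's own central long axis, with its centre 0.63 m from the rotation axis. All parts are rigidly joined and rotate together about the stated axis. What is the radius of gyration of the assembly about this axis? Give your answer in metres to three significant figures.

Point mass: I_cm = 0; centre at d = 0.18 m, so the parallel axis theorem gives I = 0 + (1.6)(0.18)² = 0.05184 kg m^2.
Solid cylinder: I_cm = (1/2)MR² = (1/2)(1.3)(0.065)² = 0.0027463 kg m^2; centre at d = 0.63 m, so the parallel axis theorem gives I = 0.0027463 + (1.3)(0.63)² = 0.51872 kg m^2.
Total I = 0.57056 kg m^2; total mass M = 2.9 kg.
k = √(I/M) = √(0.57056/2.9) = 0.44356 m.

0.444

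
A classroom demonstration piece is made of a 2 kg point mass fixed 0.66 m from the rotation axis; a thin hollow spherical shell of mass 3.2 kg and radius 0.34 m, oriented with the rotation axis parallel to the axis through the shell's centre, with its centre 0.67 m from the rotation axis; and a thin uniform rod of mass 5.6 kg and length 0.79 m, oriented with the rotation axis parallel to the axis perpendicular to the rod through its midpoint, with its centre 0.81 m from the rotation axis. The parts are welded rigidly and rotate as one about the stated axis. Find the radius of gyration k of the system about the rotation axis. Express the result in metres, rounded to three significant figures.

0.777

Point mass: I_cm = 0; centre at d = 0.66 m, so the parallel axis theorem gives I = 0 + (2)(0.66)² = 0.8712 kg m².
Spherical shell: I_cm = (2/3)MR² = (2/3)(3.2)(0.34)² = 0.24661 kg m²; centre at d = 0.67 m, so the parallel axis theorem gives I = 0.24661 + (3.2)(0.67)² = 1.6831 kg m².
Thin rod: I_cm = (1/12)ML² = (1/12)(5.6)(0.79)² = 0.29125 kg m²; centre at d = 0.81 m, so the parallel axis theorem gives I = 0.29125 + (5.6)(0.81)² = 3.9654 kg m².
Total I = 6.5197 kg m²; total mass M = 10.8 kg.
k = √(I/M) = √(6.5197/10.8) = 0.77697 m.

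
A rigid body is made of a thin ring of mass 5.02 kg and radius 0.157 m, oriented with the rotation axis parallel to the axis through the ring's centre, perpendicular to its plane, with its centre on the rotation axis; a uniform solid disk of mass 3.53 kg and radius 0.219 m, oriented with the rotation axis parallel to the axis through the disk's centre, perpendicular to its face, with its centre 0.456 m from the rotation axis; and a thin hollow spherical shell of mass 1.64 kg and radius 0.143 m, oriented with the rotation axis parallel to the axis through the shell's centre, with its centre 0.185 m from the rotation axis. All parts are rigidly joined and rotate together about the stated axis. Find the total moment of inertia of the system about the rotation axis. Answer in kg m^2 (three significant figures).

Thin ring: I_cm = MR² = (5.02)(0.157)² = 0.12374 kg m^2; axis through the centre, so I = 0.12374 kg m^2.
Solid disk: I_cm = (1/2)MR² = (1/2)(3.53)(0.219)² = 0.084651 kg m^2; centre at d = 0.456 m, so the parallel axis theorem gives I = 0.084651 + (3.53)(0.456)² = 0.81867 kg m^2.
Spherical shell: I_cm = (2/3)MR² = (2/3)(1.64)(0.143)² = 0.022358 kg m^2; centre at d = 0.185 m, so the parallel axis theorem gives I = 0.022358 + (1.64)(0.185)² = 0.078487 kg m^2.
Total I = 0.12374 + 0.81867 + 0.078487 = 1.0209 kg m^2.

1.02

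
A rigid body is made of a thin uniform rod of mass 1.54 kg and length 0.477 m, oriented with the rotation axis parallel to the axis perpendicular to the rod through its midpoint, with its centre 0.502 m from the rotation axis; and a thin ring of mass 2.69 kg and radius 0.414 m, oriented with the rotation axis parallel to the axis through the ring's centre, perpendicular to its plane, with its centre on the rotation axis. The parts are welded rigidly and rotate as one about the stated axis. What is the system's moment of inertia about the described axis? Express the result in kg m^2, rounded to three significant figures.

0.878

Thin rod: I_cm = (1/12)ML² = (1/12)(1.54)(0.477)² = 0.0292 kg m^2; centre at d = 0.502 m, so I = I_cm + Md² gives I = 0.0292 + (1.54)(0.502)² = 0.41729 kg m^2.
Thin ring: I_cm = MR² = (2.69)(0.414)² = 0.46106 kg m^2; axis through the centre, so I = 0.46106 kg m^2.
Total I = 0.41729 + 0.46106 = 0.87834 kg m^2.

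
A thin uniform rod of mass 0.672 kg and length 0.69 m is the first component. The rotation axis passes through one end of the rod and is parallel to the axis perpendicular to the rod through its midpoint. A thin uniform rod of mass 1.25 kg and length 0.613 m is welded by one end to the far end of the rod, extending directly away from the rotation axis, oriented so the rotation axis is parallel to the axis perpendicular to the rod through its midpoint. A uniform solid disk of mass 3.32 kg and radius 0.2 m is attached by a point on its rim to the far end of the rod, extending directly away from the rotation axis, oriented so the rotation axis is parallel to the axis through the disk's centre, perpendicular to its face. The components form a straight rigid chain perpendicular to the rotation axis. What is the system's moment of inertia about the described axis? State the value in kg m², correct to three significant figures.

8.95

Thin rod: I_cm = (1/12)ML² = (1/12)(0.672)(0.69)² = 0.026662 kg m²; centre at d = 0.345 m, so the parallel axis theorem gives I = 0.026662 + (0.672)(0.345)² = 0.10665 kg m².
Thin rod: I_cm = (1/12)ML² = (1/12)(1.25)(0.613)² = 0.039143 kg m²; centre at d = 0.345 + 0.345 + 0.3065 = 0.9965 m, so the parallel axis theorem gives I = 0.039143 + (1.25)(0.9965)² = 1.2804 kg m².
Solid disk: I_cm = (1/2)MR² = (1/2)(3.32)(0.2)² = 0.0664 kg m²; centre at d = 0.345 + 0.345 + 0.3065 + 0.3065 + 0.2 = 1.503 m, so the parallel axis theorem gives I = 0.0664 + (3.32)(1.503)² = 7.5663 kg m².
Total I = 0.10665 + 1.2804 + 7.5663 = 8.9534 kg m².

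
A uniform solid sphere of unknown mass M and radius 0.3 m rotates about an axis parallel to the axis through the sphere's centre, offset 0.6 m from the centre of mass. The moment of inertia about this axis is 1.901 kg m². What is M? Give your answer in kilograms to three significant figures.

4.80

I = I_cm + Md² = (2/5)MR² + Md² = M·[0.4·(0.3)² + (0.6)²] = M·0.396.
So M = 1.901 / 0.396 = 4.8005 kg.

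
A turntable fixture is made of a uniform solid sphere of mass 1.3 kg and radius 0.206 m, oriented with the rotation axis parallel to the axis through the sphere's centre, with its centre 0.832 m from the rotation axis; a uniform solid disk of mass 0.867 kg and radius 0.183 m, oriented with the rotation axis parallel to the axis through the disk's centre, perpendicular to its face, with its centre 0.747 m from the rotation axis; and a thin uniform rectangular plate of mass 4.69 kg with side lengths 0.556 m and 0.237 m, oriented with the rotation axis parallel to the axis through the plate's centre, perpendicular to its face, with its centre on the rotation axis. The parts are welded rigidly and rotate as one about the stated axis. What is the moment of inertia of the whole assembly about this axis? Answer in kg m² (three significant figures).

Solid sphere: I_cm = (2/5)MR² = (2/5)(1.3)(0.206)² = 0.022067 kg m²; centre at d = 0.832 m, so I = I_cm + Md² gives I = 0.022067 + (1.3)(0.832)² = 0.92196 kg m².
Solid disk: I_cm = (1/2)MR² = (1/2)(0.867)(0.183)² = 0.014517 kg m²; centre at d = 0.747 m, so I = I_cm + Md² gives I = 0.014517 + (0.867)(0.747)² = 0.49831 kg m².
Rectangular plate: I_cm = (1/12)M(a²+b²) = (1/12)(4.69)[(0.556)² + (0.237)²] = 0.14277 kg m²; axis through the centre, so I = 0.14277 kg m².
Total I = 0.92196 + 0.49831 + 0.14277 = 1.563 kg m².

1.56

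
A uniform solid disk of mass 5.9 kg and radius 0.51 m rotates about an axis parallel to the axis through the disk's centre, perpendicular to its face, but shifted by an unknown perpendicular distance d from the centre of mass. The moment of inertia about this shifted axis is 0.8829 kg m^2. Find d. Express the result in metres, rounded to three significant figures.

About the centre-of-mass axis, I_cm = (1/2)MR² = (1/2)(5.9)(0.51)² = 0.7673 kg m^2.
Parallel axis theorem: I = I_cm + Md², so Md² = 0.8829 − 0.7673 = 0.1156 kg m^2.
d = √(0.1156 / 5.9) = 0.13998 m.

0.140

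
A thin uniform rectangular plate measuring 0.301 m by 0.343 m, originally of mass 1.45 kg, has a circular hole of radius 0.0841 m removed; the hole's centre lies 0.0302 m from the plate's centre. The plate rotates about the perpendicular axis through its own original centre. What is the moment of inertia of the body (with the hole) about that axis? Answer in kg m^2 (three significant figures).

0.0238

Unpierced body about its centre: I₀ = (1/12)M(a²+b²) = (1/12)(1.45)[(0.301)² + (0.343)²] = 0.025164 kg m^2.
The removed disk has mass m = M·πr²/(ab) = (1.45)·π(0.0841)²/(0.301·0.343) = 0.31207 kg (same uniform areal density).
Its moment of inertia about the rotation axis (parallel-axis theorem): I_hole = (1/2)mr² + md² = (1/2)(0.31207)(0.0841)² + (0.31207)(0.0302)² = 0.0013882 kg m^2.
Treating the hole as negative mass, I = I₀ − I_hole = 0.025164 − 0.0013882 = 0.023775 kg m^2.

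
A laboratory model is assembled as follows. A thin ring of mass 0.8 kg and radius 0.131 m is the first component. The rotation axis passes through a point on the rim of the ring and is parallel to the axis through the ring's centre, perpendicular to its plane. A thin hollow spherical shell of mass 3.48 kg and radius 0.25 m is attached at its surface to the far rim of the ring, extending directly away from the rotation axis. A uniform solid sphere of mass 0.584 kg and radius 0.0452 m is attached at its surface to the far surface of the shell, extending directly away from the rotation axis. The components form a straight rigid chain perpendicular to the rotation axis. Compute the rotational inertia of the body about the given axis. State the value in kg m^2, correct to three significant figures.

Thin ring: I_cm = MR² = (0.8)(0.131)² = 0.013729 kg m^2; centre at d = 0.131 m, so the parallel axis theorem gives I = 0.013729 + (0.8)(0.131)² = 0.027458 kg m^2.
Spherical shell: I_cm = (2/3)MR² = (2/3)(3.48)(0.25)² = 0.145 kg m^2; centre at d = 0.131 + 0.131 + 0.25 = 0.512 m, so the parallel axis theorem gives I = 0.145 + (3.48)(0.512)² = 1.0573 kg m^2.
Solid sphere: I_cm = (2/5)MR² = (2/5)(0.584)(0.0452)² = 0.00047725 kg m^2; centre at d = 0.131 + 0.131 + 0.25 + 0.25 + 0.0452 = 0.8072 m, so the parallel axis theorem gives I = 0.00047725 + (0.584)(0.8072)² = 0.381 kg m^2.
Total I = 0.027458 + 1.0573 + 0.381 = 1.4657 kg m^2.

1.47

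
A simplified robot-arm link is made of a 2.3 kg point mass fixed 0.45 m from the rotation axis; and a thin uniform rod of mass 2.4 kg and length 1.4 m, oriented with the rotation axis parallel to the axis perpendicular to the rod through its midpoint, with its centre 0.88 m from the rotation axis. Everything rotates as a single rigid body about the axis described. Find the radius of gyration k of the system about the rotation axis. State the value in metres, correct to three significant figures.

Point mass: I_cm = 0; centre at d = 0.45 m, so the parallel axis theorem gives I = 0 + (2.3)(0.45)² = 0.46575 kg m².
Thin rod: I_cm = (1/12)ML² = (1/12)(2.4)(1.4)² = 0.392 kg m²; centre at d = 0.88 m, so the parallel axis theorem gives I = 0.392 + (2.4)(0.88)² = 2.2506 kg m².
Total I = 2.7163 kg m²; total mass M = 4.7 kg.
k = √(I/M) = √(2.7163/4.7) = 0.76022 m.

0.760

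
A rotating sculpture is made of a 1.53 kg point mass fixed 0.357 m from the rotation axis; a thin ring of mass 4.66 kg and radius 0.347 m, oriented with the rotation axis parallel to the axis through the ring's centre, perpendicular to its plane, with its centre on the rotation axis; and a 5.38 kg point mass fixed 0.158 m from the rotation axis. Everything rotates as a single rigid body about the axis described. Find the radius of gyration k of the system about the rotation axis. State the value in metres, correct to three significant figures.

0.277

Point mass: I_cm = 0; centre at d = 0.357 m, so I = I_cm + Md² gives I = 0 + (1.53)(0.357)² = 0.195 kg m^2.
Thin ring: I_cm = MR² = (4.66)(0.347)² = 0.56111 kg m^2; axis through the centre, so I = 0.56111 kg m^2.
Point mass: I_cm = 0; centre at d = 0.158 m, so I = I_cm + Md² gives I = 0 + (5.38)(0.158)² = 0.13431 kg m^2.
Total I = 0.89041 kg m^2; total mass M = 11.57 kg.
k = √(I/M) = √(0.89041/11.57) = 0.27741 m.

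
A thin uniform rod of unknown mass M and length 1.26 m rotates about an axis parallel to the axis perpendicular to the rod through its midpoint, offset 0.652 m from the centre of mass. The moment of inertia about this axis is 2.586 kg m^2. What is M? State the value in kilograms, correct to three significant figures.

4.64

I = I_cm + Md² = (1/12)ML² + Md² = M·[0.0833333·(1.26)² + (0.652)²] = M·0.5574.
So M = 2.586 / 0.5574 = 4.6394 kg.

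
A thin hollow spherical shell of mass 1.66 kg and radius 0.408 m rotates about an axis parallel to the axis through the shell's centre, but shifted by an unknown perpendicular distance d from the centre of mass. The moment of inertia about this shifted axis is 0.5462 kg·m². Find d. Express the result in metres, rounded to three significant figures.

0.467

About the centre-of-mass axis, I_cm = (2/3)MR² = (2/3)(1.66)(0.408)² = 0.18422 kg·m².
Parallel axis theorem: I = I_cm + Md², so Md² = 0.5462 − 0.18422 = 0.36198 kg·m².
d = √(0.36198 / 1.66) = 0.46697 m.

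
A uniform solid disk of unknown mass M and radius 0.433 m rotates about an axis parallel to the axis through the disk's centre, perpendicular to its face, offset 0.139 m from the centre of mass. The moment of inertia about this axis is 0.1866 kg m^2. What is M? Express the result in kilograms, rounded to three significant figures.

I = I_cm + Md² = (1/2)MR² + Md² = M·[0.5·(0.433)² + (0.139)²] = M·0.11307.
So M = 0.1866 / 0.11307 = 1.6504 kg.

1.65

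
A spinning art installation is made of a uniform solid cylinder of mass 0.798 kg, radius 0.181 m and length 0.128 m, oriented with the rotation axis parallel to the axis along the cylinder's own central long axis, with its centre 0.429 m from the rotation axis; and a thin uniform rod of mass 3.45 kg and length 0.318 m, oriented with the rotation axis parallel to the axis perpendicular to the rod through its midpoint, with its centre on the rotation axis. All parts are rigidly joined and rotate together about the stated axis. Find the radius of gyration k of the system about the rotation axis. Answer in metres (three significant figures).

Solid cylinder: I_cm = (1/2)MR² = (1/2)(0.798)(0.181)² = 0.013072 kg·m²; centre at d = 0.429 m, so I = I_cm + Md² gives I = 0.013072 + (0.798)(0.429)² = 0.15994 kg·m².
Thin rod: I_cm = (1/12)ML² = (1/12)(3.45)(0.318)² = 0.029073 kg·m²; axis through the centre, so I = 0.029073 kg·m².
Total I = 0.18901 kg·m²; total mass M = 4.248 kg.
k = √(I/M) = √(0.18901/4.248) = 0.21094 m.

0.211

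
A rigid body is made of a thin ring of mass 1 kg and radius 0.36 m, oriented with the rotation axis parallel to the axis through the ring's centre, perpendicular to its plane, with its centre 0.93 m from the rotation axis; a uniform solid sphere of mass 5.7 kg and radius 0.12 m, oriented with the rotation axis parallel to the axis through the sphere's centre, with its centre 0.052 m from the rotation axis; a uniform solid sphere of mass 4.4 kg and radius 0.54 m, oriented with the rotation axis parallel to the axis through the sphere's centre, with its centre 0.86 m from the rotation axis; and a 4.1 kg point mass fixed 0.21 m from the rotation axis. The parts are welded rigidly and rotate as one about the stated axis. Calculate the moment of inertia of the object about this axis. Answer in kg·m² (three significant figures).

Thin ring: I_cm = MR² = (1)(0.36)² = 0.1296 kg·m²; centre at d = 0.93 m, so I = I_cm + Md² gives I = 0.1296 + (1)(0.93)² = 0.9945 kg·m².
Solid sphere: I_cm = (2/5)MR² = (2/5)(5.7)(0.12)² = 0.032832 kg·m²; centre at d = 0.052 m, so I = I_cm + Md² gives I = 0.032832 + (5.7)(0.052)² = 0.048245 kg·m².
Solid sphere: I_cm = (2/5)MR² = (2/5)(4.4)(0.54)² = 0.51322 kg·m²; centre at d = 0.86 m, so I = I_cm + Md² gives I = 0.51322 + (4.4)(0.86)² = 3.7675 kg·m².
Point mass: I_cm = 0; centre at d = 0.21 m, so I = I_cm + Md² gives I = 0 + (4.1)(0.21)² = 0.18081 kg·m².
Total I = 0.9945 + 0.048245 + 3.7675 + 0.18081 = 4.991 kg·m².

4.99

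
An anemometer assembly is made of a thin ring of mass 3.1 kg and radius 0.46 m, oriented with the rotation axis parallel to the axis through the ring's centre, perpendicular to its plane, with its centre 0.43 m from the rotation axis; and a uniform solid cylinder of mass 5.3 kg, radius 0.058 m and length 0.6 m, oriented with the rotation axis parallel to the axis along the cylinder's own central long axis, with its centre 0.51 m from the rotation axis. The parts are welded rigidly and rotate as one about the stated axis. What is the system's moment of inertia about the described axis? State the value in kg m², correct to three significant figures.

Thin ring: I_cm = MR² = (3.1)(0.46)² = 0.65596 kg m²; centre at d = 0.43 m, so the parallel axis theorem gives I = 0.65596 + (3.1)(0.43)² = 1.2292 kg m².
Solid cylinder: I_cm = (1/2)MR² = (1/2)(5.3)(0.058)² = 0.0089146 kg m²; centre at d = 0.51 m, so the parallel axis theorem gives I = 0.0089146 + (5.3)(0.51)² = 1.3874 kg m².
Total I = 1.2292 + 1.3874 = 2.6166 kg m².

2.62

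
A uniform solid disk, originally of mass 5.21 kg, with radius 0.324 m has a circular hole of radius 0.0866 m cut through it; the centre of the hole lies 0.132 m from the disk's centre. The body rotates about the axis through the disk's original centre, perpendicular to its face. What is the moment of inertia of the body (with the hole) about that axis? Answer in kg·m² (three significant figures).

Unpierced body about its centre: I₀ = (1/2)MR² = (1/2)(5.21)(0.324)² = 0.27346 kg·m².
The removed disk has mass m = M·(r/R)² = (5.21)(0.0866/0.324)² = 0.37221 kg (same uniform areal density).
Its moment of inertia about the rotation axis (parallel-axis theorem): I_hole = (1/2)mr² + md² = (1/2)(0.37221)(0.0866)² + (0.37221)(0.132)² = 0.007881 kg·m².
Treating the hole as negative mass, I = I₀ − I_hole = 0.27346 − 0.007881 = 0.26558 kg·m².

0.266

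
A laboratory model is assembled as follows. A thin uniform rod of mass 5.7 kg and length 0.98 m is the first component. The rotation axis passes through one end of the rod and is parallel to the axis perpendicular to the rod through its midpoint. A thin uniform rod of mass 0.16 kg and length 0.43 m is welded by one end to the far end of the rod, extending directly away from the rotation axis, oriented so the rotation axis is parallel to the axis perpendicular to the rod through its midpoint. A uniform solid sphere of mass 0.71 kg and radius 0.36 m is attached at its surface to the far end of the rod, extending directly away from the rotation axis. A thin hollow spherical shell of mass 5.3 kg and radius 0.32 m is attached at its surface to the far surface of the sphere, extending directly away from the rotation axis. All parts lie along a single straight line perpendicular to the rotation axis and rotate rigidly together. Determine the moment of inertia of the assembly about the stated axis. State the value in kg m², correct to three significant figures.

36.5

Thin rod: I_cm = (1/12)ML² = (1/12)(5.7)(0.98)² = 0.45619 kg m²; centre at d = 0.49 m, so I = I_cm + Md² gives I = 0.45619 + (5.7)(0.49)² = 1.8248 kg m².
Thin rod: I_cm = (1/12)ML² = (1/12)(0.16)(0.43)² = 0.0024653 kg m²; centre at d = 0.49 + 0.49 + 0.215 = 1.195 m, so I = I_cm + Md² gives I = 0.0024653 + (0.16)(1.195)² = 0.23095 kg m².
Solid sphere: I_cm = (2/5)MR² = (2/5)(0.71)(0.36)² = 0.036806 kg m²; centre at d = 0.49 + 0.49 + 0.215 + 0.215 + 0.36 = 1.77 m, so I = I_cm + Md² gives I = 0.036806 + (0.71)(1.77)² = 2.2612 kg m².
Spherical shell: I_cm = (2/3)MR² = (2/3)(5.3)(0.32)² = 0.36181 kg m²; centre at d = 0.49 + 0.49 + 0.215 + 0.215 + 0.36 + 0.36 + 0.32 = 2.45 m, so I = I_cm + Md² gives I = 0.36181 + (5.3)(2.45)² = 32.175 kg m².
Total I = 1.8248 + 0.23095 + 2.2612 + 32.175 = 36.492 kg m².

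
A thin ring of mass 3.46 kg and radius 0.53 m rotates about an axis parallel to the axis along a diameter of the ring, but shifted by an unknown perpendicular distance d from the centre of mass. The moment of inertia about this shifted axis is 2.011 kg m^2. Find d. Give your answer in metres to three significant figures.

0.664

About the centre-of-mass axis, I_cm = (1/2)MR² = (1/2)(3.46)(0.53)² = 0.48596 kg m^2.
Parallel axis theorem: I = I_cm + Md², so Md² = 2.011 − 0.48596 = 1.525 kg m^2.
d = √(1.525 / 3.46) = 0.6639 m.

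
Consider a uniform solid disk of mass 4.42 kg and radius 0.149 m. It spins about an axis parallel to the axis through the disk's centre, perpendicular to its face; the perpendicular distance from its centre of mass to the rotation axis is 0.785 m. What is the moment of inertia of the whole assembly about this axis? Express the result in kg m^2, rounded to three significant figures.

2.77

I_cm = (1/2)MR² = (1/2)(4.42)(0.149)² = 0.049064 kg m^2; centre at d = 0.785 m, so I = I_cm + Md² gives I = 0.049064 + (4.42)(0.785)² = 2.7728 kg m^2.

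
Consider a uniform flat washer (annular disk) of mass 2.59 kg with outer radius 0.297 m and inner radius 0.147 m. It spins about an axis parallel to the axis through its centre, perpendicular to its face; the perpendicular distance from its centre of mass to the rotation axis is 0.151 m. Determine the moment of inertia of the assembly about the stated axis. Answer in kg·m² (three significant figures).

I_cm = (1/2)M(R²+r²) = (1/2)(2.59)[(0.297)² + (0.147)²] = 0.14221 kg·m²; centre at d = 0.151 m, so I = I_cm + Md² gives I = 0.14221 + (2.59)(0.151)² = 0.20127 kg·m².

0.201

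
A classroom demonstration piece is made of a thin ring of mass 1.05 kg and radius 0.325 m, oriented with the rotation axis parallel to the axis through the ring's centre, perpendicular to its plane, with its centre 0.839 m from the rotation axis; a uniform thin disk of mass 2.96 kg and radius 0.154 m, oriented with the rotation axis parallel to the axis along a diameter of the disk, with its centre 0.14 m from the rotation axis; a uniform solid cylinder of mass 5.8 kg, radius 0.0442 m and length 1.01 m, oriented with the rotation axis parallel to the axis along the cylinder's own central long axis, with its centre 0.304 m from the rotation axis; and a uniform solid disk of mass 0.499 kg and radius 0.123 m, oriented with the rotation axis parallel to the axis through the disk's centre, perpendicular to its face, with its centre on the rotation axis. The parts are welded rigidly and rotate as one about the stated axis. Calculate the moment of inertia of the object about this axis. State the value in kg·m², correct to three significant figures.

1.47

Thin ring: I_cm = MR² = (1.05)(0.325)² = 0.11091 kg·m²; centre at d = 0.839 m, so I = I_cm + Md² gives I = 0.11091 + (1.05)(0.839)² = 0.85002 kg·m².
Thin disk: I_cm = (1/4)MR² = (1/4)(2.96)(0.154)² = 0.01755 kg·m²; centre at d = 0.14 m, so I = I_cm + Md² gives I = 0.01755 + (2.96)(0.14)² = 0.075566 kg·m².
Solid cylinder: I_cm = (1/2)MR² = (1/2)(5.8)(0.0442)² = 0.0056656 kg·m²; centre at d = 0.304 m, so I = I_cm + Md² gives I = 0.0056656 + (5.8)(0.304)² = 0.54168 kg·m².
Solid disk: I_cm = (1/2)MR² = (1/2)(0.499)(0.123)² = 0.0037747 kg·m²; axis through the centre, so I = 0.0037747 kg·m².
Total I = 0.85002 + 0.075566 + 0.54168 + 0.0037747 = 1.471 kg·m².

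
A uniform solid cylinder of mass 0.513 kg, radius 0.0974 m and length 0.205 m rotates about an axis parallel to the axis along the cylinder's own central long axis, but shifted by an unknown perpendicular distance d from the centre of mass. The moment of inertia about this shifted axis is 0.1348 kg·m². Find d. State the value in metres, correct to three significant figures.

About the centre-of-mass axis, I_cm = (1/2)MR² = (1/2)(0.513)(0.0974)² = 0.0024334 kg·m².
Parallel axis theorem: I = I_cm + Md², so Md² = 0.1348 − 0.0024334 = 0.13237 kg·m².
d = √(0.13237 / 0.513) = 0.50796 m.

0.508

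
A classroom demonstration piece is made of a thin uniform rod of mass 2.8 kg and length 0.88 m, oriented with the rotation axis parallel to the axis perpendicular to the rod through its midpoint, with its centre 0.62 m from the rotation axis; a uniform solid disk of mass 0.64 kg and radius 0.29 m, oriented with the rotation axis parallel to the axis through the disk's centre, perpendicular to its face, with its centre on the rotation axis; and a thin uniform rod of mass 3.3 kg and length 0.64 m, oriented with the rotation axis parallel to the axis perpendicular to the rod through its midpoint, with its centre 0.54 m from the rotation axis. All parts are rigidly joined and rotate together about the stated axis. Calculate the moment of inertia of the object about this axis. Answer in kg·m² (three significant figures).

Thin rod: I_cm = (1/12)ML² = (1/12)(2.8)(0.88)² = 0.18069 kg·m²; centre at d = 0.62 m, so I = I_cm + Md² gives I = 0.18069 + (2.8)(0.62)² = 1.257 kg·m².
Solid disk: I_cm = (1/2)MR² = (1/2)(0.64)(0.29)² = 0.026912 kg·m²; axis through the centre, so I = 0.026912 kg·m².
Thin rod: I_cm = (1/12)ML² = (1/12)(3.3)(0.64)² = 0.11264 kg·m²; centre at d = 0.54 m, so I = I_cm + Md² gives I = 0.11264 + (3.3)(0.54)² = 1.0749 kg·m².
Total I = 1.257 + 0.026912 + 1.0749 = 2.3588 kg·m².

2.36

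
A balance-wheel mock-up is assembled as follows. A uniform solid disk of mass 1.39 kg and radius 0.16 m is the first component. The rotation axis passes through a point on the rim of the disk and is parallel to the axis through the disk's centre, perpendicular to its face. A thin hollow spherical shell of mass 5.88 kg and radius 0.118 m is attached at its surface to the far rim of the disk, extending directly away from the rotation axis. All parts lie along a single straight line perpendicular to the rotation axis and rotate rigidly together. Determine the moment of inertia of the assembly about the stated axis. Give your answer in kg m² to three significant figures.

Solid disk: I_cm = (1/2)MR² = (1/2)(1.39)(0.16)² = 0.017792 kg m²; centre at d = 0.16 m, so I = I_cm + Md² gives I = 0.017792 + (1.39)(0.16)² = 0.053376 kg m².
Spherical shell: I_cm = (2/3)MR² = (2/3)(5.88)(0.118)² = 0.054582 kg m²; centre at d = 0.16 + 0.16 + 0.118 = 0.438 m, so I = I_cm + Md² gives I = 0.054582 + (5.88)(0.438)² = 1.1826 kg m².
Total I = 0.053376 + 1.1826 = 1.236 kg m².

1.24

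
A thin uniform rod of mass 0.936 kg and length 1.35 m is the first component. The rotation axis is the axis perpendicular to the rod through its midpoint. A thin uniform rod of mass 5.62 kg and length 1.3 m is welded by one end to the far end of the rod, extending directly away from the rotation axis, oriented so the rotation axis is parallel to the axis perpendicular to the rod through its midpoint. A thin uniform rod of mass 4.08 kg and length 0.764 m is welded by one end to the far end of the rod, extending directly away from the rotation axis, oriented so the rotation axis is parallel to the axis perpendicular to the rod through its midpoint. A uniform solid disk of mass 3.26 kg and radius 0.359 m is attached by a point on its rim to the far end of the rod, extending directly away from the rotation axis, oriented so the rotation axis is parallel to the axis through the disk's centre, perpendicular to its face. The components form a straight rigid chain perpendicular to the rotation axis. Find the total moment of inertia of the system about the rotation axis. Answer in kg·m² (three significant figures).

65.2

Thin rod: I_cm = (1/12)ML² = (1/12)(0.936)(1.35)² = 0.14216 kg·m²; axis through the centre, so I = 0.14216 kg·m².
Thin rod: I_cm = (1/12)ML² = (1/12)(5.62)(1.3)² = 0.79148 kg·m²; centre at d = 0.675 + 0.65 = 1.325 m, so I = I_cm + Md² gives I = 0.79148 + (5.62)(1.325)² = 10.658 kg·m².
Thin rod: I_cm = (1/12)ML² = (1/12)(4.08)(0.764)² = 0.19846 kg·m²; centre at d = 0.675 + 0.65 + 0.65 + 0.382 = 2.357 m, so I = I_cm + Md² gives I = 0.19846 + (4.08)(2.357)² = 22.865 kg·m².
Solid disk: I_cm = (1/2)MR² = (1/2)(3.26)(0.359)² = 0.21008 kg·m²; centre at d = 0.675 + 0.65 + 0.65 + 0.382 + 0.382 + 0.359 = 3.098 m, so I = I_cm + Md² gives I = 0.21008 + (3.26)(3.098)² = 31.498 kg·m².
Total I = 0.14216 + 10.658 + 22.865 + 31.498 = 65.163 kg·m².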